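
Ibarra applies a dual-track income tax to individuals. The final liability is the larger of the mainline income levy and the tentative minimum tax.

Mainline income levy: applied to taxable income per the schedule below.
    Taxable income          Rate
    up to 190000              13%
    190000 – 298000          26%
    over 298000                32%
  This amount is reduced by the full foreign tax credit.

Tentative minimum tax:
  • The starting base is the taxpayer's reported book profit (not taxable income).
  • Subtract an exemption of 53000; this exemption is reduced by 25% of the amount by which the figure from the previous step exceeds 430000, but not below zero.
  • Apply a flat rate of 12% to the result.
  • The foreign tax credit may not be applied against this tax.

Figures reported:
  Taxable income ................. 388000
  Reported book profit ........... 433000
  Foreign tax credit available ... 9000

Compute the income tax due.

Mainline income levy:
  190000 × 13% = 24700
  108000 × 26% = 28080
  90000 × 32% = 28800
  → 81580
  Less foreign tax credit 9000 → 72580

Tentative minimum tax:
  Base (reported book profit): 433000
  Exemption: 53000 − 25% × (433000 − 430000) = 53000 − 750 = 52250
  Base: 433000 − 52250 = 380750
  380750 × 12% = 45690

72580 > 45690, so the mainline income levy governs.

72580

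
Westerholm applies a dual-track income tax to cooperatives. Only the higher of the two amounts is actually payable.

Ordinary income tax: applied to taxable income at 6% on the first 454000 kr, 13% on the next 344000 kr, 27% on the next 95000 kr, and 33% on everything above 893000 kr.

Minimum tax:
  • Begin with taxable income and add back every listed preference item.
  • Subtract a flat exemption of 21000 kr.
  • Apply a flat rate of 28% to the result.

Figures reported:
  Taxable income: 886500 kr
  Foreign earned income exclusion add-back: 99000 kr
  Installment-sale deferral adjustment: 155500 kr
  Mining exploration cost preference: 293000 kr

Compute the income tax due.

395640 kr

Minimum tax:
  Adjusted income: 886500 kr + 99000 kr + 155500 kr + 293000 kr = 1434000 kr
  Less exemption 21000 kr → base 1413000 kr
  1413000 kr × 28% = 395640 kr

Ordinary income tax:
  454000 kr × 6% = 27240 kr
  344000 kr × 13% = 44720 kr
  88500 kr × 27% = 23895 kr
  → 95855 kr

395640 kr > 95855 kr, so the minimum tax is the binding amount.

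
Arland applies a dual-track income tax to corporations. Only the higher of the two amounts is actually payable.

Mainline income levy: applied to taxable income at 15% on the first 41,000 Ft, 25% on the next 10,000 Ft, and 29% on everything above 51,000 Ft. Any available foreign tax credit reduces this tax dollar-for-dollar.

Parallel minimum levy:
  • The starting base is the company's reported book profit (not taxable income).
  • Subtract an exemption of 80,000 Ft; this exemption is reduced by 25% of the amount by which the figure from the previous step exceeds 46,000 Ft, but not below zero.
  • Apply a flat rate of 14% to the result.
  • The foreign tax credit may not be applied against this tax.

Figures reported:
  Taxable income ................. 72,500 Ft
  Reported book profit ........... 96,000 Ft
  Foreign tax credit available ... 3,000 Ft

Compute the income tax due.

11,885 Ft

Mainline income levy:
  41,000 Ft × 15% = 6,150 Ft
  10,000 Ft × 25% = 2,500 Ft
  21,500 Ft × 29% = 6,235 Ft
  → 14,885 Ft
  Less foreign tax credit 3,000 Ft → 11,885 Ft

Parallel minimum levy:
  Base (reported book profit): 96,000 Ft
  Exemption: 80,000 Ft − 25% × (96,000 Ft − 46,000 Ft) = 80,000 Ft − 12,500 Ft = 67,500 Ft
  Base: 96,000 Ft − 67,500 Ft = 28,500 Ft
  28,500 Ft × 14% = 3,990 Ft

11,885 Ft > 3,990 Ft, so the mainline income levy governs.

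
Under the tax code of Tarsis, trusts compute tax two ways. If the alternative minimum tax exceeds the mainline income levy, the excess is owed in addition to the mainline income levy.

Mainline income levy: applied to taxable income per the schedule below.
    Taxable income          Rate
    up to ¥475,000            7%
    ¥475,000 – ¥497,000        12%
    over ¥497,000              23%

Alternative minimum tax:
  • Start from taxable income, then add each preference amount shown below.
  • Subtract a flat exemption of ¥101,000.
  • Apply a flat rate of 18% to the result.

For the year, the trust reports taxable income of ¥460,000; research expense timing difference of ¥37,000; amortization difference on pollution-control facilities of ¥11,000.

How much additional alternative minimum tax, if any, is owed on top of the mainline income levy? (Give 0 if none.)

¥41,060

Alternative minimum tax:
  Adjusted income: ¥460,000 + ¥37,000 + ¥11,000 = ¥508,000
  Less exemption ¥101,000 → base ¥407,000
  ¥407,000 × 18% = ¥73,260

Mainline income levy:
  ¥460,000 × 7% = ¥32,200

Excess of alternative minimum tax over mainline income levy: ¥73,260 − ¥32,200 = ¥41,060.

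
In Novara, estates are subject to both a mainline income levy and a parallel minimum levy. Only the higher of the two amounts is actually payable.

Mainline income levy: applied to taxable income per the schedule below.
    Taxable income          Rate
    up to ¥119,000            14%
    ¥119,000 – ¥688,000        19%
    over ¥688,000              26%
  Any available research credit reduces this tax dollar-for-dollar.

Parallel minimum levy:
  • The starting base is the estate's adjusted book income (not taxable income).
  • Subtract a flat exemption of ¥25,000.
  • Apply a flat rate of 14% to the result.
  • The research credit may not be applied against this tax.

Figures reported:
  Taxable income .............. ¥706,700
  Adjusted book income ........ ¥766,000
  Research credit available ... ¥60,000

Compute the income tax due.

Parallel minimum levy:
  Base (adjusted book income): ¥766,000
  Less exemption ¥25,000 → base ¥741,000
  ¥741,000 × 14% = ¥103,740

Mainline income levy:
  ¥119,000 × 14% = ¥16,660
  ¥569,000 × 19% = ¥108,110
  ¥18,700 × 26% = ¥4,862
  → ¥129,632
  Less research credit ¥60,000 → ¥69,632

¥103,740 > ¥69,632, so the parallel minimum levy is the binding amount.

¥103,740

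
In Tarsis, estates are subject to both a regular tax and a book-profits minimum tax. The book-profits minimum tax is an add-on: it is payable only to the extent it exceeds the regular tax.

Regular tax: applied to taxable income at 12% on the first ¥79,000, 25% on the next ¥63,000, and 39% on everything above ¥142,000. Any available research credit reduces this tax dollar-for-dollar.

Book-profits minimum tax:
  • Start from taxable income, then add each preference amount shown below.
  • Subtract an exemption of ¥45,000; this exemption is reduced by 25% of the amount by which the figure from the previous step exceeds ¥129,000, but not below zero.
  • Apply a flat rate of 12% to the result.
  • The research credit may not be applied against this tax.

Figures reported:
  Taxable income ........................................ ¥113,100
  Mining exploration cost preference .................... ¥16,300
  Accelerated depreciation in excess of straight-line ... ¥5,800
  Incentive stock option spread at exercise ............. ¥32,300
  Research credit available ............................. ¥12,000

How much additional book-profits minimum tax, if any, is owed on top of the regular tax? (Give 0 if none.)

¥9,850

Regular tax:
  ¥79,000 × 12% = ¥9,480
  ¥34,100 × 25% = ¥8,525
  → ¥18,005
  Less research credit ¥12,000 → ¥6,005

Book-profits minimum tax:
  Adjusted income: ¥113,100 + ¥16,300 + ¥5,800 + ¥32,300 = ¥167,500
  Exemption: ¥45,000 − 25% × (¥167,500 − ¥129,000) = ¥45,000 − ¥9,625 = ¥35,375
  Base: ¥167,500 − ¥35,375 = ¥132,125
  ¥132,125 × 12% = ¥15,855

Excess of book-profits minimum tax over regular tax: ¥15,855 − ¥6,005 = ¥9,850.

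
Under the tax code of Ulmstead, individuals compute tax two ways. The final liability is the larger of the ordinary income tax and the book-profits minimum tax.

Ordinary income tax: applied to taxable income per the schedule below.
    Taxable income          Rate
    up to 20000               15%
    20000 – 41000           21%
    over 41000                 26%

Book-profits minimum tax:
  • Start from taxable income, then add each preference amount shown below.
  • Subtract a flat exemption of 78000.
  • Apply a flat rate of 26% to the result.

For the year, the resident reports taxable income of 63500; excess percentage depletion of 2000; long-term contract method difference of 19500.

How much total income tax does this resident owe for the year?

Book-profits minimum tax:
  Adjusted income: 63500 + 2000 + 19500 = 85000
  Less exemption 78000 → base 7000
  7000 × 26% = 1820

Ordinary income tax:
  20000 × 15% = 3000
  21000 × 21% = 4410
  22500 × 26% = 5850
  → 13260

13260 > 1820, so the ordinary income tax governs.

13260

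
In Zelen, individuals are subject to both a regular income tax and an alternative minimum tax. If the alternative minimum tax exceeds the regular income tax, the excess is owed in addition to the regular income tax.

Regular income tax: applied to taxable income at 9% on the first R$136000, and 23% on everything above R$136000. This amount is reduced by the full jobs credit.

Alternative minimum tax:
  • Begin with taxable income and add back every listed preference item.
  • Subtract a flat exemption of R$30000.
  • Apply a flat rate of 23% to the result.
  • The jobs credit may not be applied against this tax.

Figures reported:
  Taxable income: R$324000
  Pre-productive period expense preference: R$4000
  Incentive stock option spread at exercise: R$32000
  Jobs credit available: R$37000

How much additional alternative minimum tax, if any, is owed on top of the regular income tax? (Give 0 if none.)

R$57420

Regular income tax:
  R$136000 × 9% = R$12240
  R$188000 × 23% = R$43240
  → R$55480
  Less jobs credit R$37000 → R$18480

Alternative minimum tax:
  Adjusted income: R$324000 + R$4000 + R$32000 = R$360000
  Less exemption R$30000 → base R$330000
  R$330000 × 23% = R$75900

Excess of alternative minimum tax over regular income tax: R$75900 − R$18480 = R$57420.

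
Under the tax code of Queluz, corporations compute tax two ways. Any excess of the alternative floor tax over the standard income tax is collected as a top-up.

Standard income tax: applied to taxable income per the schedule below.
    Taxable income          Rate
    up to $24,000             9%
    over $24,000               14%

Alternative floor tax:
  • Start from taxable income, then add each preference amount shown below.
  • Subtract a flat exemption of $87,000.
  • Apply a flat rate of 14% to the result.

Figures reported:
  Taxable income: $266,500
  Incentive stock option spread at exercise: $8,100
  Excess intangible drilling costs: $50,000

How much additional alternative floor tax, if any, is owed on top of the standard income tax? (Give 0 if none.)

Standard income tax:
  $24,000 × 9% = $2,160
  $242,500 × 14% = $33,950
  → $36,110

Alternative floor tax:
  Adjusted income: $266,500 + $8,100 + $50,000 = $324,600
  Less exemption $87,000 → base $237,600
  $237,600 × 14% = $33,264

$33,264 ≤ $36,110, so no add-on is due.

$0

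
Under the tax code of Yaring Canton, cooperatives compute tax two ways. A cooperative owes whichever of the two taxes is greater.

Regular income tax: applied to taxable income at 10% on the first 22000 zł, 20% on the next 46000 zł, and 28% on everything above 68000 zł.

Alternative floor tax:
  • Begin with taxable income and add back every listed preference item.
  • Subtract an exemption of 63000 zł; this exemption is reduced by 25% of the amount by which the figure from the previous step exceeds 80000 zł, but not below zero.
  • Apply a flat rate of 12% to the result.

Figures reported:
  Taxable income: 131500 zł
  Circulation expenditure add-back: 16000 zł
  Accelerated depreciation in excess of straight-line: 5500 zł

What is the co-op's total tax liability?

29180 zł

Alternative floor tax:
  Adjusted income: 131500 zł + 16000 zł + 5500 zł = 153000 zł
  Exemption: 63000 zł − 25% × (153000 zł − 80000 zł) = 63000 zł − 18250 zł = 44750 zł
  Base: 153000 zł − 44750 zł = 108250 zł
  108250 zł × 12% = 12990 zł

Regular income tax:
  22000 zł × 10% = 2200 zł
  46000 zł × 20% = 9200 zł
  63500 zł × 28% = 17780 zł
  → 29180 zł

29180 zł > 12990 zł, so the regular income tax governs.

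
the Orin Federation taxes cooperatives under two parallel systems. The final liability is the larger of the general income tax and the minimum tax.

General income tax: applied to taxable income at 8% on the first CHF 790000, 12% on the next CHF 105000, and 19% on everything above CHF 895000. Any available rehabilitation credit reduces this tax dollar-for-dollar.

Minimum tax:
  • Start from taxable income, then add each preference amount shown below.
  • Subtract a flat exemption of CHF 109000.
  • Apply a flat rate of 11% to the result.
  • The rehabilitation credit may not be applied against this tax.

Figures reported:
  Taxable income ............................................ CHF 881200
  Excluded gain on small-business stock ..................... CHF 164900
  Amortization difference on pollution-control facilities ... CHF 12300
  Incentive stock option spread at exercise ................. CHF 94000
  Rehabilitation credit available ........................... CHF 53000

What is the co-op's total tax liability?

Minimum tax:
  Adjusted income: CHF 881200 + CHF 164900 + CHF 12300 + CHF 94000 = CHF 1152400
  Less exemption CHF 109000 → base CHF 1043400
  CHF 1043400 × 11% = CHF 114774

General income tax:
  CHF 790000 × 8% = CHF 63200
  CHF 91200 × 12% = CHF 10944
  → CHF 74144
  Less rehabilitation credit CHF 53000 → CHF 21144

CHF 114774 > CHF 21144, so the minimum tax is the binding amount.

CHF 114774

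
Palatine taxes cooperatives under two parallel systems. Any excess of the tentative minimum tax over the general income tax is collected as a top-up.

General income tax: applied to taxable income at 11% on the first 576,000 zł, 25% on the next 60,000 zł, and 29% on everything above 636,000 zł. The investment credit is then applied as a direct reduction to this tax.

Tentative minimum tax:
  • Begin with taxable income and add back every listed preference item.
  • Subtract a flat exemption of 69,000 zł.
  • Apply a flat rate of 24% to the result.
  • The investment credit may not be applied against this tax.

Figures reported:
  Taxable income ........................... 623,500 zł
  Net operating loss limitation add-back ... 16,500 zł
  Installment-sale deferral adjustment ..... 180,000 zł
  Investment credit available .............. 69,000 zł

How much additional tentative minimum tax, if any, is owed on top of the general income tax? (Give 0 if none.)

174,005 zł

General income tax:
  576,000 zł × 11% = 63,360 zł
  47,500 zł × 25% = 11,875 zł
  → 75,235 zł
  Less investment credit 69,000 zł → 6,235 zł

Tentative minimum tax:
  Adjusted income: 623,500 zł + 16,500 zł + 180,000 zł = 820,000 zł
  Less exemption 69,000 zł → base 751,000 zł
  751,000 zł × 24% = 180,240 zł

Excess of tentative minimum tax over general income tax: 180,240 zł − 6,235 zł = 174,005 zł.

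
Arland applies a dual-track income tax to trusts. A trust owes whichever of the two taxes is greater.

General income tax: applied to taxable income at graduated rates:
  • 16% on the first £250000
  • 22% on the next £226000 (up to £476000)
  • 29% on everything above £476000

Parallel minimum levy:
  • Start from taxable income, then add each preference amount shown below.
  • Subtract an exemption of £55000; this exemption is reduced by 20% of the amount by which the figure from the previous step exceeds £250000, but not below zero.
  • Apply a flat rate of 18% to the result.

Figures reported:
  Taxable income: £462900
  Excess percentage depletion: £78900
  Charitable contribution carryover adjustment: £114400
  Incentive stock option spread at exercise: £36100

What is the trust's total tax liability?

Parallel minimum levy:
  Adjusted income: £462900 + £78900 + £114400 + £36100 = £692300
  Exemption: 20% × (£692300 − £250000) = £88460 ≥ £55000, so the exemption is fully phased out
  Base: £692300 − £0 = £692300
  £692300 × 18% = £124614

General income tax:
  £250000 × 16% = £40000
  £212900 × 22% = £46838
  → £86838

£124614 > £86838, so the parallel minimum levy is the binding amount.

£124614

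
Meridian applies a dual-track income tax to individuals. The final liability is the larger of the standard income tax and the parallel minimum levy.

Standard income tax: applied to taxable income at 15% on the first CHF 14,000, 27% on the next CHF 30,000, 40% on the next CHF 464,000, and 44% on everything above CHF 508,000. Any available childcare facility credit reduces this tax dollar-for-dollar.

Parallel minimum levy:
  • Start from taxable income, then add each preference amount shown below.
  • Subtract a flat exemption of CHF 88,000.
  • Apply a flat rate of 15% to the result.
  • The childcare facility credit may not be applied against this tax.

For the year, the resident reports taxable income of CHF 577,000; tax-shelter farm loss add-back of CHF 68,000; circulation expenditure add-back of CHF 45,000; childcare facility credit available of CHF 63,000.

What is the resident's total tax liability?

Standard income tax:
  CHF 14,000 × 15% = CHF 2,100
  CHF 30,000 × 27% = CHF 8,100
  CHF 464,000 × 40% = CHF 185,600
  CHF 69,000 × 44% = CHF 30,360
  → CHF 226,160
  Less childcare facility credit CHF 63,000 → CHF 163,160

Parallel minimum levy:
  Adjusted income: CHF 577,000 + CHF 68,000 + CHF 45,000 = CHF 690,000
  Less exemption CHF 88,000 → base CHF 602,000
  CHF 602,000 × 15% = CHF 90,300

CHF 163,160 > CHF 90,300, so the standard income tax governs.

CHF 163,160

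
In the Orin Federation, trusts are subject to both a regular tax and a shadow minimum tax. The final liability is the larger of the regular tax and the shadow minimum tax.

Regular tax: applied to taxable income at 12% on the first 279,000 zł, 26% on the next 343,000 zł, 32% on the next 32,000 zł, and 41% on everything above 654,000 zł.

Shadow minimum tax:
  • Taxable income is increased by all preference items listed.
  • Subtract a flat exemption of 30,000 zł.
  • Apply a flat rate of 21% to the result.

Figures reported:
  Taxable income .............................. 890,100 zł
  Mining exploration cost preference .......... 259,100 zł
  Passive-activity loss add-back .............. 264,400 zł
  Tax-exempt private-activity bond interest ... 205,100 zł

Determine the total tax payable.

Regular tax:
  279,000 zł × 12% = 33,480 zł
  343,000 zł × 26% = 89,180 zł
  32,000 zł × 32% = 10,240 zł
  236,100 zł × 41% = 96,801 zł
  → 229,701 zł

Shadow minimum tax:
  Adjusted income: 890,100 zł + 259,100 zł + 264,400 zł + 205,100 zł = 1,618,700 zł
  Less exemption 30,000 zł → base 1,588,700 zł
  1,588,700 zł × 21% = 333,627 zł

333,627 zł > 229,701 zł, so the shadow minimum tax is the binding amount.

333,627 zł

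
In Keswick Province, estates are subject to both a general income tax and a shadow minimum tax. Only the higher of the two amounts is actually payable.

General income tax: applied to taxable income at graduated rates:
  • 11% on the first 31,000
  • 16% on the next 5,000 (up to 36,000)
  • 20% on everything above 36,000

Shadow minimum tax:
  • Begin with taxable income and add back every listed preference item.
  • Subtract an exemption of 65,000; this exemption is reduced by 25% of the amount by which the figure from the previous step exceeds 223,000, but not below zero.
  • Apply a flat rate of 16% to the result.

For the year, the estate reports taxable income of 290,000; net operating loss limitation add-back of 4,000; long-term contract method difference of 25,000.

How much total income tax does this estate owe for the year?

General income tax:
  31,000 × 11% = 3,410
  5,000 × 16% = 800
  254,000 × 20% = 50,800
  → 55,010

Shadow minimum tax:
  Adjusted income: 290,000 + 4,000 + 25,000 = 319,000
  Exemption: 65,000 − 25% × (319,000 − 223,000) = 65,000 − 24,000 = 41,000
  Base: 319,000 − 41,000 = 278,000
  278,000 × 16% = 44,480

55,010 > 44,480, so the general income tax governs.

55,010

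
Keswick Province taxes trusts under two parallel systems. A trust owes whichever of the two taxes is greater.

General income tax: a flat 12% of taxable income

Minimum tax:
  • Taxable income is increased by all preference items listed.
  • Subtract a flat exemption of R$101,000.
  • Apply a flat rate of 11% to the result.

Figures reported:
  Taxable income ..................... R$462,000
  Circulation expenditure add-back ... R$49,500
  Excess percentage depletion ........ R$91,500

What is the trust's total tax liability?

General income tax:
  R$462,000 × 12% = R$55,440

Minimum tax:
  Adjusted income: R$462,000 + R$49,500 + R$91,500 = R$603,000
  Less exemption R$101,000 → base R$502,000
  R$502,000 × 11% = R$55,220

R$55,440 > R$55,220, so the general income tax governs.

R$55,440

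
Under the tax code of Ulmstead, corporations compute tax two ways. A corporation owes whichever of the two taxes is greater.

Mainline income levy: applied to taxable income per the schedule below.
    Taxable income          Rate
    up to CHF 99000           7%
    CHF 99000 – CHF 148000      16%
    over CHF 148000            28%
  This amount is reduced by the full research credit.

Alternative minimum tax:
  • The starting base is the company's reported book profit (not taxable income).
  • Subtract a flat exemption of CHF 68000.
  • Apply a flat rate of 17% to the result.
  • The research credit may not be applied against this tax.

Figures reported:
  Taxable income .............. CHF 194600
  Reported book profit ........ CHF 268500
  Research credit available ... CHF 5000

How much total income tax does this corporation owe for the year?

Mainline income levy:
  CHF 99000 × 7% = CHF 6930
  CHF 49000 × 16% = CHF 7840
  CHF 46600 × 28% = CHF 13048
  → CHF 27818
  Less research credit CHF 5000 → CHF 22818

Alternative minimum tax:
  Base (reported book profit): CHF 268500
  Less exemption CHF 68000 → base CHF 200500
  CHF 200500 × 17% = CHF 34085

CHF 34085 > CHF 22818, so the alternative minimum tax is the binding amount.

CHF 34085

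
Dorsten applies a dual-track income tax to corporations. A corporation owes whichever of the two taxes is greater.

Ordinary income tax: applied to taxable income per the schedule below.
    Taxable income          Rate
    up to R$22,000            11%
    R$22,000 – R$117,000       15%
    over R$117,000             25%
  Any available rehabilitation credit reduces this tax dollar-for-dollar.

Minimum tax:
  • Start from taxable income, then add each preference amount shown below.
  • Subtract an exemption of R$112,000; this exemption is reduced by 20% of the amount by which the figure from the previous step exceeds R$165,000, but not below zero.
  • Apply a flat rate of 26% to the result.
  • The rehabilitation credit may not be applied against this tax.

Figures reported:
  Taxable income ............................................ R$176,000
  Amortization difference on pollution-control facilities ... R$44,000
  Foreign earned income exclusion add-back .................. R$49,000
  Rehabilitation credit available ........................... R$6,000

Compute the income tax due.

Minimum tax:
  Adjusted income: R$176,000 + R$44,000 + R$49,000 = R$269,000
  Exemption: R$112,000 − 20% × (R$269,000 − R$165,000) = R$112,000 − R$20,800 = R$91,200
  Base: R$269,000 − R$91,200 = R$177,800
  R$177,800 × 26% = R$46,228

Ordinary income tax:
  R$22,000 × 11% = R$2,420
  R$95,000 × 15% = R$14,250
  R$59,000 × 25% = R$14,750
  → R$31,420
  Less rehabilitation credit R$6,000 → R$25,420

R$46,228 > R$25,420, so the minimum tax is the binding amount.

R$46,228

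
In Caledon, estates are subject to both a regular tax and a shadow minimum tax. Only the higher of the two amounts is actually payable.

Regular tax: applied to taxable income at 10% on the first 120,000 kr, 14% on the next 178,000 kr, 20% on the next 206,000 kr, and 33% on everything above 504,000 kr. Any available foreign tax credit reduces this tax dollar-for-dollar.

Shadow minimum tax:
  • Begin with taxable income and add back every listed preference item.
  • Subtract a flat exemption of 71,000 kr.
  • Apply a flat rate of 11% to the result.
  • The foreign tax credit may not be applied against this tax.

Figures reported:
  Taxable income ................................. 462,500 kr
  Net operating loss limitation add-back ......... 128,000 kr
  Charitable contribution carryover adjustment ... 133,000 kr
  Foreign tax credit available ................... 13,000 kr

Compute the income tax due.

71,775 kr

Shadow minimum tax:
  Adjusted income: 462,500 kr + 128,000 kr + 133,000 kr = 723,500 kr
  Less exemption 71,000 kr → base 652,500 kr
  652,500 kr × 11% = 71,775 kr

Regular tax:
  120,000 kr × 10% = 12,000 kr
  178,000 kr × 14% = 24,920 kr
  164,500 kr × 20% = 32,900 kr
  → 69,820 kr
  Less foreign tax credit 13,000 kr → 56,820 kr

71,775 kr > 56,820 kr, so the shadow minimum tax is the binding amount.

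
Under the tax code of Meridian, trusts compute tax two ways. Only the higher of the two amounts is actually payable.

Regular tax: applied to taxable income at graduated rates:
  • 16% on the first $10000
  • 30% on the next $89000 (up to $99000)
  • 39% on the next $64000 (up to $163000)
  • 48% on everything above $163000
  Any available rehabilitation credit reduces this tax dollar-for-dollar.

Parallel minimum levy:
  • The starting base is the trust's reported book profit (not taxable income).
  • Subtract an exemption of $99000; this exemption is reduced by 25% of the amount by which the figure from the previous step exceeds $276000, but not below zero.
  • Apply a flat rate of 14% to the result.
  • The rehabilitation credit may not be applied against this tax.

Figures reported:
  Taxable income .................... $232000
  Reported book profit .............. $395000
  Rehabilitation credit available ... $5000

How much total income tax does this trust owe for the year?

Regular tax:
  $10000 × 16% = $1600
  $89000 × 30% = $26700
  $64000 × 39% = $24960
  $69000 × 48% = $33120
  → $86380
  Less rehabilitation credit $5000 → $81380

Parallel minimum levy:
  Base (reported book profit): $395000
  Exemption: $99000 − 25% × ($395000 − $276000) = $99000 − $29750 = $69250
  Base: $395000 − $69250 = $325750
  $325750 × 14% = $45605

$81380 > $45605, so the regular tax governs.

$81380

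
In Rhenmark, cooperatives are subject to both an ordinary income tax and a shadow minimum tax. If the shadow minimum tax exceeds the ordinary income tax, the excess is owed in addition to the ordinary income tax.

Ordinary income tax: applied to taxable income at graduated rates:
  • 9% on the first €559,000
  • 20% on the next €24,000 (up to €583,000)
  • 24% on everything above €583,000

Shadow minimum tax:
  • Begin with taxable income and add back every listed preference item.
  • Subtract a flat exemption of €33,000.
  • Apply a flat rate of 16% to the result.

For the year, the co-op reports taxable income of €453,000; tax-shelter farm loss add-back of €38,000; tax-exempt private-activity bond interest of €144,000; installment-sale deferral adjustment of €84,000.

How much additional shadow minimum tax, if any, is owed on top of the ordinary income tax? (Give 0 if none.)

Shadow minimum tax:
  Adjusted income: €453,000 + €38,000 + €144,000 + €84,000 = €719,000
  Less exemption €33,000 → base €686,000
  €686,000 × 16% = €109,760

Ordinary income tax:
  €453,000 × 9% = €40,770

Excess of shadow minimum tax over ordinary income tax: €109,760 − €40,770 = €68,990.

€68,990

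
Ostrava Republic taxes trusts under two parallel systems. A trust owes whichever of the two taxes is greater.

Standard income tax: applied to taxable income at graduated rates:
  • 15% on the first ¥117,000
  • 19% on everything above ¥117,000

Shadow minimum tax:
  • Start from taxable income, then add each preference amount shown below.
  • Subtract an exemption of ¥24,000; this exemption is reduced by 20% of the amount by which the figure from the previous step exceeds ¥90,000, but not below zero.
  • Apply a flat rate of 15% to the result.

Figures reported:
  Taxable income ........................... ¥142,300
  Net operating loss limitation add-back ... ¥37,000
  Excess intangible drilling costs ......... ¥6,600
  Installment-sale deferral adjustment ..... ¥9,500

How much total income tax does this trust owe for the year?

Standard income tax:
  ¥117,000 × 15% = ¥17,550
  ¥25,300 × 19% = ¥4,807
  → ¥22,357

Shadow minimum tax:
  Adjusted income: ¥142,300 + ¥37,000 + ¥6,600 + ¥9,500 = ¥195,400
  Exemption: ¥24,000 − 20% × (¥195,400 − ¥90,000) = ¥24,000 − ¥21,080 = ¥2,920
  Base: ¥195,400 − ¥2,920 = ¥192,480
  ¥192,480 × 15% = ¥28,872

¥28,872 > ¥22,357, so the shadow minimum tax is the binding amount.

¥28,872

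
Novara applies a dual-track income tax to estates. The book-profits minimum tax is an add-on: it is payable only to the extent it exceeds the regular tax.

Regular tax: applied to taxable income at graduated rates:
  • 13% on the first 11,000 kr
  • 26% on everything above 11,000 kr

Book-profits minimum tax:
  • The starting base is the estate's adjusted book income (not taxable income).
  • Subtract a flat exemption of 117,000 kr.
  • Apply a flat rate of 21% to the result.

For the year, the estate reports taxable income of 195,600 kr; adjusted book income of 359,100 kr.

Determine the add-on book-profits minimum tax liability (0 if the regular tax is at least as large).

1,415 kr

Regular tax:
  11,000 kr × 13% = 1,430 kr
  184,600 kr × 26% = 47,996 kr
  → 49,426 kr

Book-profits minimum tax:
  Base (adjusted book income): 359,100 kr
  Less exemption 117,000 kr → base 242,100 kr
  242,100 kr × 21% = 50,841 kr

Excess of book-profits minimum tax over regular tax: 50,841 kr − 49,426 kr = 1,415 kr.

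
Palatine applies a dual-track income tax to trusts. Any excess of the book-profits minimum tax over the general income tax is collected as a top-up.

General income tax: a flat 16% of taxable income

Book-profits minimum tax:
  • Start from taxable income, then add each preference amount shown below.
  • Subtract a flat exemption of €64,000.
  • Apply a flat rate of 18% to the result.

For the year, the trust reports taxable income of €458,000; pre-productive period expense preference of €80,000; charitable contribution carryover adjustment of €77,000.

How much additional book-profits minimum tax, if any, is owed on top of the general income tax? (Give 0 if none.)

€25,900

General income tax:
  €458,000 × 16% = €73,280

Book-profits minimum tax:
  Adjusted income: €458,000 + €80,000 + €77,000 = €615,000
  Less exemption €64,000 → base €551,000
  €551,000 × 18% = €99,180

Excess of book-profits minimum tax over general income tax: €99,180 − €73,280 = €25,900.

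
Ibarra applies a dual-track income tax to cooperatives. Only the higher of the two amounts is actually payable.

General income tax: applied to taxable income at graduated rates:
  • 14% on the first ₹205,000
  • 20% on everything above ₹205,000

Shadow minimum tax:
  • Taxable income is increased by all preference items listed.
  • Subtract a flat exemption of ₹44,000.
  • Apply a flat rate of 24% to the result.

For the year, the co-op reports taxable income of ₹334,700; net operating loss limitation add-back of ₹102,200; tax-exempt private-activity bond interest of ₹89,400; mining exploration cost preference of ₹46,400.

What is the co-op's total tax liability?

General income tax:
  ₹205,000 × 14% = ₹28,700
  ₹129,700 × 20% = ₹25,940
  → ₹54,640

Shadow minimum tax:
  Adjusted income: ₹334,700 + ₹102,200 + ₹89,400 + ₹46,400 = ₹572,700
  Less exemption ₹44,000 → base ₹528,700
  ₹528,700 × 24% = ₹126,888

₹126,888 > ₹54,640, so the shadow minimum tax is the binding amount.

₹126,888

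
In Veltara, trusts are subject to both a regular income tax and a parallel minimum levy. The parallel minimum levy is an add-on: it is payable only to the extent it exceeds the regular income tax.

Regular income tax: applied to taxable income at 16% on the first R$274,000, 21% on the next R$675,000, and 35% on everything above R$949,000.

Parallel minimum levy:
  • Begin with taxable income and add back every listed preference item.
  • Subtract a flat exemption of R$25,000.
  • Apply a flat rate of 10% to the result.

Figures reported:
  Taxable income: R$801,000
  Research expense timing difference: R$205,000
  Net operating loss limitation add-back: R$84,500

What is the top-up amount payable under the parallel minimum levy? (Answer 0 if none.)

R$0

Parallel minimum levy:
  Adjusted income: R$801,000 + R$205,000 + R$84,500 = R$1,090,500
  Less exemption R$25,000 → base R$1,065,500
  R$1,065,500 × 10% = R$106,550

Regular income tax:
  R$274,000 × 16% = R$43,840
  R$527,000 × 21% = R$110,670
  → R$154,510

R$106,550 ≤ R$154,510, so no add-on is due.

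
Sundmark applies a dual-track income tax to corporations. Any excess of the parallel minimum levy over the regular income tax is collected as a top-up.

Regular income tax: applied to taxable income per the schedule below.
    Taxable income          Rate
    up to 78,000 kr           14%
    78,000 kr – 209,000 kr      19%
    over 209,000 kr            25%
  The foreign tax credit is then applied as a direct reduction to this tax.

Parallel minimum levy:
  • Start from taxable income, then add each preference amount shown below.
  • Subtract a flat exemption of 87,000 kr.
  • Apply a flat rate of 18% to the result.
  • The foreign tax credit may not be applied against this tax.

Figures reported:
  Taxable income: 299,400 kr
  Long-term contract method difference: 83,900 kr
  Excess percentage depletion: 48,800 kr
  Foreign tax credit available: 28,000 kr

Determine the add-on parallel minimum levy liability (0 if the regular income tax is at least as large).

31,708 kr

Parallel minimum levy:
  Adjusted income: 299,400 kr + 83,900 kr + 48,800 kr = 432,100 kr
  Less exemption 87,000 kr → base 345,100 kr
  345,100 kr × 18% = 62,118 kr

Regular income tax:
  78,000 kr × 14% = 10,920 kr
  131,000 kr × 19% = 24,890 kr
  90,400 kr × 25% = 22,600 kr
  → 58,410 kr
  Less foreign tax credit 28,000 kr → 30,410 kr

Excess of parallel minimum levy over regular income tax: 62,118 kr − 30,410 kr = 31,708 kr.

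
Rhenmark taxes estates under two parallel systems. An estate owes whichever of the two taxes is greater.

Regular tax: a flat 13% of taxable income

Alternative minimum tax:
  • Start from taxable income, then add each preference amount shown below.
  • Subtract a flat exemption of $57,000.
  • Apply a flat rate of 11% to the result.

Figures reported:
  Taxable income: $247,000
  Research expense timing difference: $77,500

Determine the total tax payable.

$32,110

Alternative minimum tax:
  Adjusted income: $247,000 + $77,500 = $324,500
  Less exemption $57,000 → base $267,500
  $267,500 × 11% = $29,425

Regular tax:
  $247,000 × 13% = $32,110

$32,110 > $29,425, so the regular tax governs.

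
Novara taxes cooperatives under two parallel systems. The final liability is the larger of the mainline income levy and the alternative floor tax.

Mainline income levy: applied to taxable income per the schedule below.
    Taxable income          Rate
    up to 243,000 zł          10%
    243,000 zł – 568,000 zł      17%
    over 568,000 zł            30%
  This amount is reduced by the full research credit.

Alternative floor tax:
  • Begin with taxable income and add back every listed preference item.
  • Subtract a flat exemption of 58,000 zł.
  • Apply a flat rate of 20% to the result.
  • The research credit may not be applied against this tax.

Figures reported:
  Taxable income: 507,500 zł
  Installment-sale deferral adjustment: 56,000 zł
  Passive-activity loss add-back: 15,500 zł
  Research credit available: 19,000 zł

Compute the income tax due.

104,200 zł

Mainline income levy:
  243,000 zł × 10% = 24,300 zł
  264,500 zł × 17% = 44,965 zł
  → 69,265 zł
  Less research credit 19,000 zł → 50,265 zł

Alternative floor tax:
  Adjusted income: 507,500 zł + 56,000 zł + 15,500 zł = 579,000 zł
  Less exemption 58,000 zł → base 521,000 zł
  521,000 zł × 20% = 104,200 zł

104,200 zł > 50,265 zł, so the alternative floor tax is the binding amount.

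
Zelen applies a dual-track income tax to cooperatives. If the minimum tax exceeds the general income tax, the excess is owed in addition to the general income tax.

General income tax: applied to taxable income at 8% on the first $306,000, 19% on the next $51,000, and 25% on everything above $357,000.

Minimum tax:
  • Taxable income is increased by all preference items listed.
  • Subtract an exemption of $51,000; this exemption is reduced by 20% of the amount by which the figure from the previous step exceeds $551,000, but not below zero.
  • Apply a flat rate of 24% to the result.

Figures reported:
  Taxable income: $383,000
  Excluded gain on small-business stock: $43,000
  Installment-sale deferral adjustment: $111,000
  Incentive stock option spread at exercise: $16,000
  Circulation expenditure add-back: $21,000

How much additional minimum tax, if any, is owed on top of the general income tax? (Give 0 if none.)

$85,954

General income tax:
  $306,000 × 8% = $24,480
  $51,000 × 19% = $9,690
  $26,000 × 25% = $6,500
  → $40,670

Minimum tax:
  Adjusted income: $383,000 + $43,000 + $111,000 + $16,000 + $21,000 = $574,000
  Exemption: $51,000 − 20% × ($574,000 − $551,000) = $51,000 − $4,600 = $46,400
  Base: $574,000 − $46,400 = $527,600
  $527,600 × 24% = $126,624

Excess of minimum tax over general income tax: $126,624 − $40,670 = $85,954.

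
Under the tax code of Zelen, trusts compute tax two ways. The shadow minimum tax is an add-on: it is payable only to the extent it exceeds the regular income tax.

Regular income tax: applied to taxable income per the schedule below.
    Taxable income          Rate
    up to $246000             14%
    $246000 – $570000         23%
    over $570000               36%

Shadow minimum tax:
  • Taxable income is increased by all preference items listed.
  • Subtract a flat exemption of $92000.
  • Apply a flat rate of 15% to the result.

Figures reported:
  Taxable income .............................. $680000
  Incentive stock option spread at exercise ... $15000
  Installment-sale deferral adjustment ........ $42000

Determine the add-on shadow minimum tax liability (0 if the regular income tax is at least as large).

$0

Shadow minimum tax:
  Adjusted income: $680000 + $15000 + $42000 = $737000
  Less exemption $92000 → base $645000
  $645000 × 15% = $96750

Regular income tax:
  $246000 × 14% = $34440
  $324000 × 23% = $74520
  $110000 × 36% = $39600
  → $148560

$96750 ≤ $148560, so no add-on is due.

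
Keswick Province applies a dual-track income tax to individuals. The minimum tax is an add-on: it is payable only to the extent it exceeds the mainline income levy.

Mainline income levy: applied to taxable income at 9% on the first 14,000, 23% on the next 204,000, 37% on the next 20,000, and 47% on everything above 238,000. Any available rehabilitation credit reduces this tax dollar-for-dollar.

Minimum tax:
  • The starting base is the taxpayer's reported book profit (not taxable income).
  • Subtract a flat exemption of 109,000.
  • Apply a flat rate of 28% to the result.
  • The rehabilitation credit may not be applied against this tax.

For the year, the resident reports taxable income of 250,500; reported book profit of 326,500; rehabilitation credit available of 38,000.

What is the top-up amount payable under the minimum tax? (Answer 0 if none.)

Mainline income levy:
  14,000 × 9% = 1,260
  204,000 × 23% = 46,920
  20,000 × 37% = 7,400
  12,500 × 47% = 5,875
  → 61,455
  Less rehabilitation credit 38,000 → 23,455

Minimum tax:
  Base (reported book profit): 326,500
  Less exemption 109,000 → base 217,500
  217,500 × 28% = 60,900

Excess of minimum tax over mainline income levy: 60,900 − 23,455 = 37,445.

37,445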